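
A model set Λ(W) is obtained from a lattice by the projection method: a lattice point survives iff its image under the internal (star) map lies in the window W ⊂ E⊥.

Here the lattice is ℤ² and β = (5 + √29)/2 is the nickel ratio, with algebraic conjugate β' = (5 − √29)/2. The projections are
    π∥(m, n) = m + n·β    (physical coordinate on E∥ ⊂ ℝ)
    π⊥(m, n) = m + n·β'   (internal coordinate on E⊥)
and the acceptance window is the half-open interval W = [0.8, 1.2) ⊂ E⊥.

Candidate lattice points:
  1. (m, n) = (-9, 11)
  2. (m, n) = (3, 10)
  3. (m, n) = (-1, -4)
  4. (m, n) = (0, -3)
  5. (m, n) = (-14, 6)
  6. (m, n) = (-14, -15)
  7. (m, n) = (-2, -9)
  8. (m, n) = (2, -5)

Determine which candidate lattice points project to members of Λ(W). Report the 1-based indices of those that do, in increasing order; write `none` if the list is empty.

β' = (5−√29)/2 ≈ -0.1926.
#1 (-9,11): internal coord -9 + (11)·β' = -11.1184; -11.1184 ∉ [0.8, 1.2) → out
#2 (3,10): internal coord 3 + (10)·β' = +1.0742; +1.0742 ∈ [0.8, 1.2) → IN Λ
#3 (-1,-4): internal coord -1 + (-4)·β' = -0.2297; -0.2297 ∉ [0.8, 1.2) → out
#4 (0,-3): internal coord 0 + (-3)·β' = +0.5777; +0.5777 ∉ [0.8, 1.2) → out
#5 (-14,6): internal coord -14 + (6)·β' = -15.1555; -15.1555 ∉ [0.8, 1.2) → out
#6 (-14,-15): internal coord -14 + (-15)·β' = -11.1113; -11.1113 ∉ [0.8, 1.2) → out
#7 (-2,-9): internal coord -2 + (-9)·β' = -0.2668; -0.2668 ∉ [0.8, 1.2) → out
#8 (2,-5): internal coord 2 + (-5)·β' = +2.9629; +2.9629 ∉ [0.8, 1.2) → out

2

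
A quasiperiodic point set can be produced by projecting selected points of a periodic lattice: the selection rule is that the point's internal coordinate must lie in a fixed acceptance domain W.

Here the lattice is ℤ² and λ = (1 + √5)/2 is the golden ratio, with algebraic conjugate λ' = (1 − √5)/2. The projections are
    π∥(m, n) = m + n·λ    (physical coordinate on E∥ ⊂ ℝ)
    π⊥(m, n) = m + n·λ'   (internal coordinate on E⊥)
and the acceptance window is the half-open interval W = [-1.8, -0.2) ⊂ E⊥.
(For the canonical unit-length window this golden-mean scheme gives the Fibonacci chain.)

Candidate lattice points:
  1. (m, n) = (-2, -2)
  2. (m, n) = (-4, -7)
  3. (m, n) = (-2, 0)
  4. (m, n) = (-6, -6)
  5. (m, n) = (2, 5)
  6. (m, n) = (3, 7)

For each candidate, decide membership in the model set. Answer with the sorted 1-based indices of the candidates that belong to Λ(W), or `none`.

Compute λ' = (1−√5)/2 = -0.618034, so π⊥(m,n) = m -0.618034·n.
#1 (-2,-2): internal coord -2 + (-2)·λ' = -0.763932; -0.763932 ∈ [-1.8, -0.2) → IN Λ
#2 (-4,-7): internal coord -4 + (-7)·λ' = +0.326238; +0.326238 ∉ [-1.8, -0.2) → out
#3 (-2,0): internal coord -2 + (0)·λ' = -2.000000; -2.000000 ∉ [-1.8, -0.2) → out
#4 (-6,-6): internal coord -6 + (-6)·λ' = -2.291796; -2.291796 ∉ [-1.8, -0.2) → out
#5 (2,5): internal coord 2 + (5)·λ' = -1.090170; -1.090170 ∈ [-1.8, -0.2) → IN Λ
#6 (3,7): internal coord 3 + (7)·λ' = -1.326238; -1.326238 ∈ [-1.8, -0.2) → IN Λ

1, 5, 6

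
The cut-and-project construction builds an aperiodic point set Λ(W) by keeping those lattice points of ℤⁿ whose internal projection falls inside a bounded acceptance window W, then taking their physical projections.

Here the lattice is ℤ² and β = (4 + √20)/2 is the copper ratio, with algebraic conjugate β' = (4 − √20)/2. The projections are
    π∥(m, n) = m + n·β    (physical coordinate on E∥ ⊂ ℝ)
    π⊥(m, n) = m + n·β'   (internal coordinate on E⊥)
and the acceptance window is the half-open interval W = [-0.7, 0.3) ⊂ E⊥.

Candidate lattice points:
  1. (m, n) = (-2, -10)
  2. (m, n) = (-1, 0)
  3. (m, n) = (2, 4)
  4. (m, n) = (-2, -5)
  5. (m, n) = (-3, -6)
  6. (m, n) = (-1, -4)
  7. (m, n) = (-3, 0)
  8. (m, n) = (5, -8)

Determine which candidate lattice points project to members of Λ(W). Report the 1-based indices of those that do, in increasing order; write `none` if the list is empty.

Compute β' = (4−√20)/2 = -0.236068, so π⊥(m,n) = m -0.236068·n.
[1] lift (-2,-10): star map gives 0.360680; window check -0.7 ≤ 0.360680 < 0.3 is false → out
[2] lift (-1,0): star map gives -1.000000; window check -0.7 ≤ -1.000000 < 0.3 is false → out
[3] lift (2,4): star map gives 1.055728; window check -0.7 ≤ 1.055728 < 0.3 is false → out
[4] lift (-2,-5): star map gives -0.819660; window check -0.7 ≤ -0.819660 < 0.3 is false → out
[5] lift (-3,-6): star map gives -1.583592; window check -0.7 ≤ -1.583592 < 0.3 is false → out
[6] lift (-1,-4): star map gives -0.055728; window check -0.7 ≤ -0.055728 < 0.3 is true → IN Λ
[7] lift (-3,0): star map gives -3.000000; window check -0.7 ≤ -3.000000 < 0.3 is false → out
[8] lift (5,-8): star map gives 6.888544; window check -0.7 ≤ 6.888544 < 0.3 is false → out

6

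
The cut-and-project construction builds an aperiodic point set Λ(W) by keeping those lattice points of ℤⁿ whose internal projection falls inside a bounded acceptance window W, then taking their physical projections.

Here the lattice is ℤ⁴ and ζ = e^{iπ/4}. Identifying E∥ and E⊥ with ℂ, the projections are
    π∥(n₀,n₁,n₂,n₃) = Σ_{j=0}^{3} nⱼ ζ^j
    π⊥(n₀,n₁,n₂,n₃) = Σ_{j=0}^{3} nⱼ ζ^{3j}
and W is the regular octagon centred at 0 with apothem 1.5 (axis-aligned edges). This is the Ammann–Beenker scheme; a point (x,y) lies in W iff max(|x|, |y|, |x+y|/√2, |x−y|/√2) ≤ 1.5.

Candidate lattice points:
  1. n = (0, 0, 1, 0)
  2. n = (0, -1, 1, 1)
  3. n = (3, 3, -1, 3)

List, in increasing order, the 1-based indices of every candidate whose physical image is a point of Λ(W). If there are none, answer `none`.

1

π⊥(n) = n₀ + n₁ζ³ + n₂ζ⁶ + n₃ζ⁹ where ζ = e^{iπ/4}.
candidate 1: n = (0, 0, 1, 0) → π⊥ ≈ (+0.0000, -1.0000); max(|x|,|y|,|x±y|/√2) = 1.0000 ≤ 1.5 ⇒ ∈ W
candidate 2: n = (0, -1, 1, 1) → π⊥ ≈ (+1.4142, -1.0000); max(|x|,|y|,|x±y|/√2) = 1.7071 > 1.5 ⇒ ∉ W
candidate 3: n = (3, 3, -1, 3) → π⊥ ≈ (+3.0000, +5.2426); max(|x|,|y|,|x±y|/√2) = 5.8284 > 1.5 ⇒ ∉ W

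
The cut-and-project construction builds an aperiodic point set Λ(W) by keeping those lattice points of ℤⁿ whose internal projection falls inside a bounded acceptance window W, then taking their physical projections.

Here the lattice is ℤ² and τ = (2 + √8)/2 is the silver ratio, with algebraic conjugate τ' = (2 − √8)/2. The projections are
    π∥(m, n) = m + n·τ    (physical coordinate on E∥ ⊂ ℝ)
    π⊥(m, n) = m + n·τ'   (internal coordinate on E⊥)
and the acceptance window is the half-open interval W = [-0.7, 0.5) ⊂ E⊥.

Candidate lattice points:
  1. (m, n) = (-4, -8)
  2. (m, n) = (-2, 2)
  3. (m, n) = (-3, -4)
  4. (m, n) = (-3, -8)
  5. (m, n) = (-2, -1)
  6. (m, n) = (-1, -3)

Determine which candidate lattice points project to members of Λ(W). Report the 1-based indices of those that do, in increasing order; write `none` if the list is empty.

1, 4, 6

τ' = (2−√8)/2 ≈ -0.41421.
#1 (-4,-8): internal coord -4 + (-8)·τ' = -0.68629; -0.68629 ∈ [-0.7, 0.5) → IN Λ
#2 (-2,2): internal coord -2 + (2)·τ' = -2.82843; -2.82843 ∉ [-0.7, 0.5) → out
#3 (-3,-4): internal coord -3 + (-4)·τ' = -1.34315; -1.34315 ∉ [-0.7, 0.5) → out
#4 (-3,-8): internal coord -3 + (-8)·τ' = +0.31371; +0.31371 ∈ [-0.7, 0.5) → IN Λ
#5 (-2,-1): internal coord -2 + (-1)·τ' = -1.58579; -1.58579 ∉ [-0.7, 0.5) → out
#6 (-1,-3): internal coord -1 + (-3)·τ' = +0.24264; +0.24264 ∈ [-0.7, 0.5) → IN Λ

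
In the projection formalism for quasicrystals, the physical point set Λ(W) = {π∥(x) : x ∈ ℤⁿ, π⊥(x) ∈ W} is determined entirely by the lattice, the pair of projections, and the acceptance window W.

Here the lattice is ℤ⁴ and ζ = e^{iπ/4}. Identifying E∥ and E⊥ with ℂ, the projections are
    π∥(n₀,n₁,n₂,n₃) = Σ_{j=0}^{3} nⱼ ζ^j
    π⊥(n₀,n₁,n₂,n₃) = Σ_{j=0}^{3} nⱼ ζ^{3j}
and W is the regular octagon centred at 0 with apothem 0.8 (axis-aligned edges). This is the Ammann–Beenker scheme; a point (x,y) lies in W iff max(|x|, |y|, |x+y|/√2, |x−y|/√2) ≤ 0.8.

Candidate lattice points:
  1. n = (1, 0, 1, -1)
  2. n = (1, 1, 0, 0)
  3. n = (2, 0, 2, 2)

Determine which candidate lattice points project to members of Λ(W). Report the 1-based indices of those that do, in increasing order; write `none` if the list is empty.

2

With ζ = e^{iπ/4} the internal vectors are ζ^0,ζ^3,ζ^6,ζ^9.
candidate 1: n = (1, 0, 1, -1) → π⊥ ≈ (+0.292893, -1.707107); max(|x|,|y|,|x±y|/√2) = 1.707107 > 0.8 ⇒ ∉ W
candidate 2: n = (1, 1, 0, 0) → π⊥ ≈ (+0.292893, +0.707107); max(|x|,|y|,|x±y|/√2) = 0.707107 ≤ 0.8 ⇒ ∈ W
candidate 3: n = (2, 0, 2, 2) → π⊥ ≈ (+3.414214, -0.585786); max(|x|,|y|,|x±y|/√2) = 3.414214 > 0.8 ⇒ ∉ W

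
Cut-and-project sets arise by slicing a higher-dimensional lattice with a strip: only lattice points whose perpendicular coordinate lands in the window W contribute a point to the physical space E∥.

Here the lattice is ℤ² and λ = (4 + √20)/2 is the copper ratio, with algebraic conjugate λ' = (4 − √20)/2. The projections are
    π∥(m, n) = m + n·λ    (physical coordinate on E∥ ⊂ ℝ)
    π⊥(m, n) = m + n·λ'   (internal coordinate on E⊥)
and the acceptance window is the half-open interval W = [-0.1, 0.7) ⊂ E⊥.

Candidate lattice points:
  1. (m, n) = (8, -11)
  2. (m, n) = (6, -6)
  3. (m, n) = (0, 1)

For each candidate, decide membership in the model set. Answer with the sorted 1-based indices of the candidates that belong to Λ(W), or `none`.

none

λ' = (4−√20)/2 ≈ -0.23607.
#1 (8,-11): internal coord 8 + (-11)·λ' = +10.59675; +10.59675 ∉ [-0.1, 0.7) → out
#2 (6,-6): internal coord 6 + (-6)·λ' = +7.41641; +7.41641 ∉ [-0.1, 0.7) → out
#3 (0,1): internal coord 0 + (1)·λ' = -0.23607; -0.23607 ∉ [-0.1, 0.7) → out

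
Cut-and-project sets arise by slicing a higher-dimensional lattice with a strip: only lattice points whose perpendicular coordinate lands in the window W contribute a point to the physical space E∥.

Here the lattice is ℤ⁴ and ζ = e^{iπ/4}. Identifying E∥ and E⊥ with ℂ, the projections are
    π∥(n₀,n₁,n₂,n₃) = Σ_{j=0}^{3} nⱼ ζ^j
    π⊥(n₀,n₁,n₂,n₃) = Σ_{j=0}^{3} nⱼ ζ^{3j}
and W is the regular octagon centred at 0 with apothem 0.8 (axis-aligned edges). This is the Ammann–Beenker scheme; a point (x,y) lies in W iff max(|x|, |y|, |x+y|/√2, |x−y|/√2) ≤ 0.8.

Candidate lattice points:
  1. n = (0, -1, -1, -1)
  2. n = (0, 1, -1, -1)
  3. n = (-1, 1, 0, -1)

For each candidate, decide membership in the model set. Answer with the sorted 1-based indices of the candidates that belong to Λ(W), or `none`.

π⊥(n) = n₀ + n₁ζ³ + n₂ζ⁶ + n₃ζ⁹ where ζ = e^{iπ/4}.
candidate 1: n = (0, -1, -1, -1) → π⊥ ≈ (+0.00000, -0.41421); max(|x|,|y|,|x±y|/√2) = 0.41421 ≤ 0.8 ⇒ ∈ W
candidate 2: n = (0, 1, -1, -1) → π⊥ ≈ (-1.41421, +1.00000); max(|x|,|y|,|x±y|/√2) = 1.70711 > 0.8 ⇒ ∉ W
candidate 3: n = (-1, 1, 0, -1) → π⊥ ≈ (-2.41421, +0.00000); max(|x|,|y|,|x±y|/√2) = 2.41421 > 0.8 ⇒ ∉ W

1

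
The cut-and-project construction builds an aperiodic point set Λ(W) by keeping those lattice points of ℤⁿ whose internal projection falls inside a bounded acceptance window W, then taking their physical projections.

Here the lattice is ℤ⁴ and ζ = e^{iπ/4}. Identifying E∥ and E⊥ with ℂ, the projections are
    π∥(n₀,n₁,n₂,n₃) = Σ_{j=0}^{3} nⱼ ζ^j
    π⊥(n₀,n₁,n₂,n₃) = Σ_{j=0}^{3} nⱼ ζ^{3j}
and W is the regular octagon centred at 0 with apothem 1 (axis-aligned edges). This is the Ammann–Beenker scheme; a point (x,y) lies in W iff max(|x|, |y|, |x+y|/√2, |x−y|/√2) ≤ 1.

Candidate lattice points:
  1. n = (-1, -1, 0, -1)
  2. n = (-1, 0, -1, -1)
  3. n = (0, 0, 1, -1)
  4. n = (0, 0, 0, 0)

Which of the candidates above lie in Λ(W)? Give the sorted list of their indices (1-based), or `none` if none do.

4

With ζ = e^{iπ/4} the internal vectors are ζ^0,ζ^3,ζ^6,ζ^9.
candidate 1: n = (-1, -1, 0, -1) → π⊥ ≈ (-1.0000, -1.4142); max(|x|,|y|,|x±y|/√2) = 1.7071 > 1 ⇒ ∉ W
candidate 2: n = (-1, 0, -1, -1) → π⊥ ≈ (-1.7071, +0.2929); max(|x|,|y|,|x±y|/√2) = 1.7071 > 1 ⇒ ∉ W
candidate 3: n = (0, 0, 1, -1) → π⊥ ≈ (-0.7071, -1.7071); max(|x|,|y|,|x±y|/√2) = 1.7071 > 1 ⇒ ∉ W
candidate 4: n = (0, 0, 0, 0) → π⊥ ≈ (+0.0000, +0.0000); max(|x|,|y|,|x±y|/√2) = 0.0000 ≤ 1 ⇒ ∈ W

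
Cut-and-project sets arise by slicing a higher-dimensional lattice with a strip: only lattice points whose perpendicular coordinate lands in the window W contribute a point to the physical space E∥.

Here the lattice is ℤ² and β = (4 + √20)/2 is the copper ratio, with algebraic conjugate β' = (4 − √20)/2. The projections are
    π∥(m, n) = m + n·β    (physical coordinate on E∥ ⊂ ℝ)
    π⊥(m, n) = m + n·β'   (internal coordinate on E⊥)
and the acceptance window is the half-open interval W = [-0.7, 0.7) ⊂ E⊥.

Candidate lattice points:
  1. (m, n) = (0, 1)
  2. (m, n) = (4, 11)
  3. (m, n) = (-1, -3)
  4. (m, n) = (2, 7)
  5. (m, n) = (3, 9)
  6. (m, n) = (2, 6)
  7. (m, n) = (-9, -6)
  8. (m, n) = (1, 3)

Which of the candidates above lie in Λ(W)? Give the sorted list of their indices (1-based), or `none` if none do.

β' = (4−√20)/2 ≈ -0.2361.
candidate 1: (m,n)=(0,1) → π∥ = 0+1·β ≈ 4.2361, π⊥ = 0+1·β' ≈ -0.2361 ∈ [-0.7, 0.7) ⇒ IN Λ
candidate 2: (m,n)=(4,11) → π∥ = 4+11·β ≈ 50.5967, π⊥ = 4+11·β' ≈ 1.4033 ∉ [-0.7, 0.7) ⇒ out
candidate 3: (m,n)=(-1,-3) → π∥ = -1-3·β ≈ -13.7082, π⊥ = -1-3·β' ≈ -0.2918 ∈ [-0.7, 0.7) ⇒ IN Λ
candidate 4: (m,n)=(2,7) → π∥ = 2+7·β ≈ 31.6525, π⊥ = 2+7·β' ≈ 0.3475 ∈ [-0.7, 0.7) ⇒ IN Λ
candidate 5: (m,n)=(3,9) → π∥ = 3+9·β ≈ 41.1246, π⊥ = 3+9·β' ≈ 0.8754 ∉ [-0.7, 0.7) ⇒ out
candidate 6: (m,n)=(2,6) → π∥ = 2+6·β ≈ 27.4164, π⊥ = 2+6·β' ≈ 0.5836 ∈ [-0.7, 0.7) ⇒ IN Λ
candidate 7: (m,n)=(-9,-6) → π∥ = -9-6·β ≈ -34.4164, π⊥ = -9-6·β' ≈ -7.5836 ∉ [-0.7, 0.7) ⇒ out
candidate 8: (m,n)=(1,3) → π∥ = 1+3·β ≈ 13.7082, π⊥ = 1+3·β' ≈ 0.2918 ∈ [-0.7, 0.7) ⇒ IN Λ

1, 3, 4, 6, 8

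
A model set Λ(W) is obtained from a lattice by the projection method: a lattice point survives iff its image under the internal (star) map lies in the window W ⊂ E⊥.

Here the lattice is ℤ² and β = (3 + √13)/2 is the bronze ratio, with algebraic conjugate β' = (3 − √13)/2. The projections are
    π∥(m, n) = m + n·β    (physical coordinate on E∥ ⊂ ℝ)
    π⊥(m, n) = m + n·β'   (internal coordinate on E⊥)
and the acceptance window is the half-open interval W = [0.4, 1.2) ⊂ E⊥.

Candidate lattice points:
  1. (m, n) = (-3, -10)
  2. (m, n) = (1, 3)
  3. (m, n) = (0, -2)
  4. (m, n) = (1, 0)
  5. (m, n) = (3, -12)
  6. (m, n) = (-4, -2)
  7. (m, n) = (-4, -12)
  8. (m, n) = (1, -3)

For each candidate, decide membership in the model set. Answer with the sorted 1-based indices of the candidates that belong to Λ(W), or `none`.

Compute β' = (3−√13)/2 = -0.30278, so π⊥(m,n) = m -0.30278·n.
candidate 1: (m,n)=(-3,-10) → π∥ = -3-10·β ≈ -36.02776, π⊥ = -3-10·β' ≈ 0.02776 ∉ [0.4, 1.2) ⇒ out
candidate 2: (m,n)=(1,3) → π∥ = 1+3·β ≈ 10.90833, π⊥ = 1+3·β' ≈ 0.09167 ∉ [0.4, 1.2) ⇒ out
candidate 3: (m,n)=(0,-2) → π∥ = 0-2·β ≈ -6.60555, π⊥ = 0-2·β' ≈ 0.60555 ∈ [0.4, 1.2) ⇒ IN Λ
candidate 4: (m,n)=(1,0) → π∥ = 1+0·β ≈ 1.00000, π⊥ = 1+0·β' ≈ 1.00000 ∈ [0.4, 1.2) ⇒ IN Λ
candidate 5: (m,n)=(3,-12) → π∥ = 3-12·β ≈ -36.63331, π⊥ = 3-12·β' ≈ 6.63331 ∉ [0.4, 1.2) ⇒ out
candidate 6: (m,n)=(-4,-2) → π∥ = -4-2·β ≈ -10.60555, π⊥ = -4-2·β' ≈ -3.39445 ∉ [0.4, 1.2) ⇒ out
candidate 7: (m,n)=(-4,-12) → π∥ = -4-12·β ≈ -43.63331, π⊥ = -4-12·β' ≈ -0.36669 ∉ [0.4, 1.2) ⇒ out
candidate 8: (m,n)=(1,-3) → π∥ = 1-3·β ≈ -8.90833, π⊥ = 1-3·β' ≈ 1.90833 ∉ [0.4, 1.2) ⇒ out

3, 4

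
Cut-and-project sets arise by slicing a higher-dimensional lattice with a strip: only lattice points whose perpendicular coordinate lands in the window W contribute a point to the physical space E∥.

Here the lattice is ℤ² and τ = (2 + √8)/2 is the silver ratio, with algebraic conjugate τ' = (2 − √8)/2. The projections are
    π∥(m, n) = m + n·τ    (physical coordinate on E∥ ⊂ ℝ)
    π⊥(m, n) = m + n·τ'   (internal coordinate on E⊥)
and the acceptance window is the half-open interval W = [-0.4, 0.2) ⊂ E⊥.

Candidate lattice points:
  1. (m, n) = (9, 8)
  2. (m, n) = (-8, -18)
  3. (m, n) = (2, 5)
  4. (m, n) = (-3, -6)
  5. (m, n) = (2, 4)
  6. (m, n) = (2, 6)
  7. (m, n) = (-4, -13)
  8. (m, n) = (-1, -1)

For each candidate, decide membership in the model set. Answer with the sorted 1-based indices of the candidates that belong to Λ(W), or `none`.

3

τ' = (2−√8)/2 ≈ -0.4142.
#1 (9,8): internal coord 9 + (8)·τ' = +5.6863; +5.6863 ∉ [-0.4, 0.2) → out
#2 (-8,-18): internal coord -8 + (-18)·τ' = -0.5442; -0.5442 ∉ [-0.4, 0.2) → out
#3 (2,5): internal coord 2 + (5)·τ' = -0.0711; -0.0711 ∈ [-0.4, 0.2) → IN Λ
#4 (-3,-6): internal coord -3 + (-6)·τ' = -0.5147; -0.5147 ∉ [-0.4, 0.2) → out
#5 (2,4): internal coord 2 + (4)·τ' = +0.3431; +0.3431 ∉ [-0.4, 0.2) → out
#6 (2,6): internal coord 2 + (6)·τ' = -0.4853; -0.4853 ∉ [-0.4, 0.2) → out
#7 (-4,-13): internal coord -4 + (-13)·τ' = +1.3848; +1.3848 ∉ [-0.4, 0.2) → out
#8 (-1,-1): internal coord -1 + (-1)·τ' = -0.5858; -0.5858 ∉ [-0.4, 0.2) → out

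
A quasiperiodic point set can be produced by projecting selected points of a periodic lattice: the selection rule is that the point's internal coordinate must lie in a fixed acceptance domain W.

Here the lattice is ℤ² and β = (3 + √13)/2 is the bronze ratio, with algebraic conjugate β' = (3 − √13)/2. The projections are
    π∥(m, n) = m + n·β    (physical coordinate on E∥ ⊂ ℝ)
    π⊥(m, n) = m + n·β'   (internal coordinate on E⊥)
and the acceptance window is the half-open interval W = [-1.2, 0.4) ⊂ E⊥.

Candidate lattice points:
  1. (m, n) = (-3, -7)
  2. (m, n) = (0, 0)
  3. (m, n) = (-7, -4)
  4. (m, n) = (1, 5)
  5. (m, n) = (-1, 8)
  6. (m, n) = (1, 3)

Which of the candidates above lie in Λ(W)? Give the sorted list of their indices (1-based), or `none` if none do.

1, 2, 4, 6

Numerically β ≈ 3.302776 and β' = −1/β ≈ -0.302776.
[1] lift (-3,-7): star map gives -0.880571; window check -1.2 ≤ -0.880571 < 0.4 is true → IN Λ
[2] lift (0,0): star map gives 0.000000; window check -1.2 ≤ 0.000000 < 0.4 is true → IN Λ
[3] lift (-7,-4): star map gives -5.788897; window check -1.2 ≤ -5.788897 < 0.4 is false → out
[4] lift (1,5): star map gives -0.513878; window check -1.2 ≤ -0.513878 < 0.4 is true → IN Λ
[5] lift (-1,8): star map gives -3.422205; window check -1.2 ≤ -3.422205 < 0.4 is false → out
[6] lift (1,3): star map gives 0.091673; window check -1.2 ≤ 0.091673 < 0.4 is true → IN Λ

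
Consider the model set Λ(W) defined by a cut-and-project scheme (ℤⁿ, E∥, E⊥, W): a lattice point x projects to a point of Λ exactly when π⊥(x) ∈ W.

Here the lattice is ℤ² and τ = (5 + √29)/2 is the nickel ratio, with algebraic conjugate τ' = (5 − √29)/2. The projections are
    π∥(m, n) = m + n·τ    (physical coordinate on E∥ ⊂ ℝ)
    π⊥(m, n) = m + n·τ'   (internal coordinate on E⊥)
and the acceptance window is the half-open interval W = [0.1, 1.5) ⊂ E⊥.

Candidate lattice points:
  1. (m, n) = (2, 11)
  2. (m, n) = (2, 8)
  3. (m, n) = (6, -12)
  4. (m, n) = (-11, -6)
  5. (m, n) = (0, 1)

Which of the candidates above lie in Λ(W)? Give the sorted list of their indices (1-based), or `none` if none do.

Numerically τ ≈ 5.192582 and τ' = −1/τ ≈ -0.192582.
[1] lift (2,11): star map gives -0.118406; window check 0.1 ≤ -0.118406 < 1.5 is false → out
[2] lift (2,8): star map gives 0.459341; window check 0.1 ≤ 0.459341 < 1.5 is true → IN Λ
[3] lift (6,-12): star map gives 8.310989; window check 0.1 ≤ 8.310989 < 1.5 is false → out
[4] lift (-11,-6): star map gives -9.844506; window check 0.1 ≤ -9.844506 < 1.5 is false → out
[5] lift (0,1): star map gives -0.192582; window check 0.1 ≤ -0.192582 < 1.5 is false → out

2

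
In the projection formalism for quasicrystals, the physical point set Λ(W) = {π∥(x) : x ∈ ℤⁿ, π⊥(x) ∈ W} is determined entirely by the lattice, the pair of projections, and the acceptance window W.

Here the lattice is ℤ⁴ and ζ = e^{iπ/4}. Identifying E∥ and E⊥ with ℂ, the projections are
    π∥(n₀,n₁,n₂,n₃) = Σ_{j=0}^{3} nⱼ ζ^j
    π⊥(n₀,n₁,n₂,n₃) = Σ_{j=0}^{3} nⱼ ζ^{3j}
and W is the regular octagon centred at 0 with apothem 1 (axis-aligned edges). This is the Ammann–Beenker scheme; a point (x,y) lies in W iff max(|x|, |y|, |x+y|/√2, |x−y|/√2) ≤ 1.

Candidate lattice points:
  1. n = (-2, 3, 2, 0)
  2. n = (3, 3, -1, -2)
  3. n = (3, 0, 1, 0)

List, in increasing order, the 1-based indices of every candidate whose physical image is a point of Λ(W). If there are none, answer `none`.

none

With ζ = e^{iπ/4} the internal vectors are ζ^0,ζ^3,ζ^6,ζ^9.
candidate 1: n = (-2, 3, 2, 0) → π⊥ ≈ (-4.12132, +0.12132); max(|x|,|y|,|x±y|/√2) = 4.12132 > 1 ⇒ ∉ W
candidate 2: n = (3, 3, -1, -2) → π⊥ ≈ (-0.53553, +1.70711); max(|x|,|y|,|x±y|/√2) = 1.70711 > 1 ⇒ ∉ W
candidate 3: n = (3, 0, 1, 0) → π⊥ ≈ (+3.00000, -1.00000); max(|x|,|y|,|x±y|/√2) = 3.00000 > 1 ⇒ ∉ W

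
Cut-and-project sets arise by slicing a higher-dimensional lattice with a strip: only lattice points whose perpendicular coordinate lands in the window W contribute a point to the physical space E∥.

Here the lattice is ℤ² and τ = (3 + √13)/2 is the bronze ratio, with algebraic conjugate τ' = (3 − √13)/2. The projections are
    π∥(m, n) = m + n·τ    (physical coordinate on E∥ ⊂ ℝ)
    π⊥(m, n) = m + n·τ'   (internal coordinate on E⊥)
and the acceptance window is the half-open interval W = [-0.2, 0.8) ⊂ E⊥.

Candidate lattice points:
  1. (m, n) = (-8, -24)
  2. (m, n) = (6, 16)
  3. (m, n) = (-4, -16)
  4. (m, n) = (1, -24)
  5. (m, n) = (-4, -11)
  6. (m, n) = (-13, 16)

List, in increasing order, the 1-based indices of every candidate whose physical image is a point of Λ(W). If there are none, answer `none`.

Numerically τ ≈ 3.3028 and τ' = −1/τ ≈ -0.3028.
#1 (-8,-24): internal coord -8 + (-24)·τ' = -0.7334; -0.7334 ∉ [-0.2, 0.8) → out
#2 (6,16): internal coord 6 + (16)·τ' = +1.1556; +1.1556 ∉ [-0.2, 0.8) → out
#3 (-4,-16): internal coord -4 + (-16)·τ' = +0.8444; +0.8444 ∉ [-0.2, 0.8) → out
#4 (1,-24): internal coord 1 + (-24)·τ' = +8.2666; +8.2666 ∉ [-0.2, 0.8) → out
#5 (-4,-11): internal coord -4 + (-11)·τ' = -0.6695; -0.6695 ∉ [-0.2, 0.8) → out
#6 (-13,16): internal coord -13 + (16)·τ' = -17.8444; -17.8444 ∉ [-0.2, 0.8) → out

none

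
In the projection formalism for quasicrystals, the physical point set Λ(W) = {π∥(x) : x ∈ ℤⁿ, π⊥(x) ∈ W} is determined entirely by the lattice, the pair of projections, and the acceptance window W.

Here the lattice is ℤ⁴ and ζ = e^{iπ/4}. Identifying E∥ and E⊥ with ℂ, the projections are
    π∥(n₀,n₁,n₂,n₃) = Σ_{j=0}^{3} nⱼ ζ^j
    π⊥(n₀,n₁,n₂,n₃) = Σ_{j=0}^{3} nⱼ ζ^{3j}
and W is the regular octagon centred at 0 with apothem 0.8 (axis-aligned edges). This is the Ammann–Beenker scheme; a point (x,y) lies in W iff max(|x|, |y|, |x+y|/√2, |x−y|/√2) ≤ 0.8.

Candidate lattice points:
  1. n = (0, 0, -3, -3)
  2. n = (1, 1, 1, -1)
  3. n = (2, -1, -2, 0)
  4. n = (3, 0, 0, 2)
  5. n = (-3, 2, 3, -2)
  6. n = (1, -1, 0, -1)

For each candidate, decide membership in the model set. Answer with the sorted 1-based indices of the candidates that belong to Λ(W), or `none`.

Internal map: ζ^{3j} for j=0..3 gives (1,0), (−√2/2,√2/2), (0,−1), (√2/2,√2/2).
candidate 1: n = (0, 0, -3, -3) → π⊥ ≈ (-2.121320, +0.878680); max(|x|,|y|,|x±y|/√2) = 2.121320 > 0.8 ⇒ ∉ W
candidate 2: n = (1, 1, 1, -1) → π⊥ ≈ (-0.414214, -1.000000); max(|x|,|y|,|x±y|/√2) = 1.000000 > 0.8 ⇒ ∉ W
candidate 3: n = (2, -1, -2, 0) → π⊥ ≈ (+2.707107, +1.292893); max(|x|,|y|,|x±y|/√2) = 2.828427 > 0.8 ⇒ ∉ W
candidate 4: n = (3, 0, 0, 2) → π⊥ ≈ (+4.414214, +1.414214); max(|x|,|y|,|x±y|/√2) = 4.414214 > 0.8 ⇒ ∉ W
candidate 5: n = (-3, 2, 3, -2) → π⊥ ≈ (-5.828427, -3.000000); max(|x|,|y|,|x±y|/√2) = 6.242641 > 0.8 ⇒ ∉ W
candidate 6: n = (1, -1, 0, -1) → π⊥ ≈ (+1.000000, -1.414214); max(|x|,|y|,|x±y|/√2) = 1.707107 > 0.8 ⇒ ∉ W

none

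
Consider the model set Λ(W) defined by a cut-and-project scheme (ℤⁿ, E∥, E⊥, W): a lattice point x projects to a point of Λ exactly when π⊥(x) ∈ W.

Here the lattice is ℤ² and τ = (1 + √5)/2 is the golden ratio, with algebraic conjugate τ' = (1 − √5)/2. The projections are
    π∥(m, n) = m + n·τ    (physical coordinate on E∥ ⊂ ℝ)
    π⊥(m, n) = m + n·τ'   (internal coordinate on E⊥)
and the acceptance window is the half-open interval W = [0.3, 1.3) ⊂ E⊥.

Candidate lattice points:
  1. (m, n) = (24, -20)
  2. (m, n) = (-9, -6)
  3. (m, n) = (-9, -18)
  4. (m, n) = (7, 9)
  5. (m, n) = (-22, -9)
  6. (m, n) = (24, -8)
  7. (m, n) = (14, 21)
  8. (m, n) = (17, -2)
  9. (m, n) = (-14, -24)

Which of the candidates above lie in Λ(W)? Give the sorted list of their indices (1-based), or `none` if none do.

Numerically τ ≈ 1.61803 and τ' = −1/τ ≈ -0.61803.
#1 (24,-20): internal coord 24 + (-20)·τ' = +36.36068; +36.36068 ∉ [0.3, 1.3) → out
#2 (-9,-6): internal coord -9 + (-6)·τ' = -5.29180; -5.29180 ∉ [0.3, 1.3) → out
#3 (-9,-18): internal coord -9 + (-18)·τ' = +2.12461; +2.12461 ∉ [0.3, 1.3) → out
#4 (7,9): internal coord 7 + (9)·τ' = +1.43769; +1.43769 ∉ [0.3, 1.3) → out
#5 (-22,-9): internal coord -22 + (-9)·τ' = -16.43769; -16.43769 ∉ [0.3, 1.3) → out
#6 (24,-8): internal coord 24 + (-8)·τ' = +28.94427; +28.94427 ∉ [0.3, 1.3) → out
#7 (14,21): internal coord 14 + (21)·τ' = +1.02129; +1.02129 ∈ [0.3, 1.3) → IN Λ
#8 (17,-2): internal coord 17 + (-2)·τ' = +18.23607; +18.23607 ∉ [0.3, 1.3) → out
#9 (-14,-24): internal coord -14 + (-24)·τ' = +0.83282; +0.83282 ∈ [0.3, 1.3) → IN Λ

7, 9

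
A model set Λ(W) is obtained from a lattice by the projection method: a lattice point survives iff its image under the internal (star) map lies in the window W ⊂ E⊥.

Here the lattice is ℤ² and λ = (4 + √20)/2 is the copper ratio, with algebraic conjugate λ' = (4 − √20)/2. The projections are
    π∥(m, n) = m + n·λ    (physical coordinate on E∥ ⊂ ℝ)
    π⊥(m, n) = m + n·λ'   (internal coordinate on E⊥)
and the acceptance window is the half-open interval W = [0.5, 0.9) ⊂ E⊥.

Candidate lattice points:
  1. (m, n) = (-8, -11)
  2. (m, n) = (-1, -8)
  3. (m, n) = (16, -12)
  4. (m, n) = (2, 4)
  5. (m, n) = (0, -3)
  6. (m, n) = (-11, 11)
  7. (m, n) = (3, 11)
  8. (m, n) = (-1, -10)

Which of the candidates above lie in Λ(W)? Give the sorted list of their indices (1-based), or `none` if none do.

2, 5

λ' = (4−√20)/2 ≈ -0.23607.
candidate 1: (m,n)=(-8,-11) → π∥ = -8-11·λ ≈ -54.59675, π⊥ = -8-11·λ' ≈ -5.40325 ∉ [0.5, 0.9) ⇒ out
candidate 2: (m,n)=(-1,-8) → π∥ = -1-8·λ ≈ -34.88854, π⊥ = -1-8·λ' ≈ 0.88854 ∈ [0.5, 0.9) ⇒ IN Λ
candidate 3: (m,n)=(16,-12) → π∥ = 16-12·λ ≈ -34.83282, π⊥ = 16-12·λ' ≈ 18.83282 ∉ [0.5, 0.9) ⇒ out
candidate 4: (m,n)=(2,4) → π∥ = 2+4·λ ≈ 18.94427, π⊥ = 2+4·λ' ≈ 1.05573 ∉ [0.5, 0.9) ⇒ out
candidate 5: (m,n)=(0,-3) → π∥ = 0-3·λ ≈ -12.70820, π⊥ = 0-3·λ' ≈ 0.70820 ∈ [0.5, 0.9) ⇒ IN Λ
candidate 6: (m,n)=(-11,11) → π∥ = -11+11·λ ≈ 35.59675, π⊥ = -11+11·λ' ≈ -13.59675 ∉ [0.5, 0.9) ⇒ out
candidate 7: (m,n)=(3,11) → π∥ = 3+11·λ ≈ 49.59675, π⊥ = 3+11·λ' ≈ 0.40325 ∉ [0.5, 0.9) ⇒ out
candidate 8: (m,n)=(-1,-10) → π∥ = -1-10·λ ≈ -43.36068, π⊥ = -1-10·λ' ≈ 1.36068 ∉ [0.5, 0.9) ⇒ out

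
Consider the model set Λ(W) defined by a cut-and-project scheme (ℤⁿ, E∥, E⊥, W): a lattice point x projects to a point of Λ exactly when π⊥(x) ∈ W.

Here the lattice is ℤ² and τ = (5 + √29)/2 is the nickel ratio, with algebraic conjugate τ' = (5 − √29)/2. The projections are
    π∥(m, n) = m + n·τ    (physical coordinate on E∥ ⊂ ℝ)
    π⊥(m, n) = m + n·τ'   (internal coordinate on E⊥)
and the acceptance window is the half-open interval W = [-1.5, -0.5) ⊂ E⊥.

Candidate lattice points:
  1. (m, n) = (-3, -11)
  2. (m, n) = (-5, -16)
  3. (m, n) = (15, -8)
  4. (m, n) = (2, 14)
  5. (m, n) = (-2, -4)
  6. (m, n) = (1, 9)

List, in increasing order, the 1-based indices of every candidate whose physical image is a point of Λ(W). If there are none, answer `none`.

1, 4, 5, 6

Numerically τ ≈ 5.19258 and τ' = −1/τ ≈ -0.19258.
candidate 1: (m,n)=(-3,-11) → π∥ = -3-11·τ ≈ -60.11841, π⊥ = -3-11·τ' ≈ -0.88159 ∈ [-1.5, -0.5) ⇒ IN Λ
candidate 2: (m,n)=(-5,-16) → π∥ = -5-16·τ ≈ -88.08132, π⊥ = -5-16·τ' ≈ -1.91868 ∉ [-1.5, -0.5) ⇒ out
candidate 3: (m,n)=(15,-8) → π∥ = 15-8·τ ≈ -26.54066, π⊥ = 15-8·τ' ≈ 16.54066 ∉ [-1.5, -0.5) ⇒ out
candidate 4: (m,n)=(2,14) → π∥ = 2+14·τ ≈ 74.69615, π⊥ = 2+14·τ' ≈ -0.69615 ∈ [-1.5, -0.5) ⇒ IN Λ
candidate 5: (m,n)=(-2,-4) → π∥ = -2-4·τ ≈ -22.77033, π⊥ = -2-4·τ' ≈ -1.22967 ∈ [-1.5, -0.5) ⇒ IN Λ
candidate 6: (m,n)=(1,9) → π∥ = 1+9·τ ≈ 47.73324, π⊥ = 1+9·τ' ≈ -0.73324 ∈ [-1.5, -0.5) ⇒ IN Λ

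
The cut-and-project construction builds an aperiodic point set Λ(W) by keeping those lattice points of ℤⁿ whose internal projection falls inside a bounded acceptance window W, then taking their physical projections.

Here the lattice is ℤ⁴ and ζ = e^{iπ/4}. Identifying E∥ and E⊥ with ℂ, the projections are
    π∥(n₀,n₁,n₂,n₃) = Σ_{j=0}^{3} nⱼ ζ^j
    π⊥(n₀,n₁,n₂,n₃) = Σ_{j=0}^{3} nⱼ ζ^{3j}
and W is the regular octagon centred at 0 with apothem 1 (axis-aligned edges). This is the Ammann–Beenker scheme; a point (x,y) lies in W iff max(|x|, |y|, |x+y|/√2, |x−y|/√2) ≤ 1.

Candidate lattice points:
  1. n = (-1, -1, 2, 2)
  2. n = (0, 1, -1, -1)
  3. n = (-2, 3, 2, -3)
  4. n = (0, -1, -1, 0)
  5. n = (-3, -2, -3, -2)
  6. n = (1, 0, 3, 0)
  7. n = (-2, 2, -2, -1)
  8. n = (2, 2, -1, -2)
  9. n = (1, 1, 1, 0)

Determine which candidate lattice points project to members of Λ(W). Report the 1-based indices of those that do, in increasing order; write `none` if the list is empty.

π⊥(n) = n₀ + n₁ζ³ + n₂ζ⁶ + n₃ζ⁹ where ζ = e^{iπ/4}.
#1 (-1, -1, 2, 2): internal (1.12132, -1.29289); octagon support 1.70711 vs apothem 1 → ∉ W
#2 (0, 1, -1, -1): internal (-1.41421, 1.00000); octagon support 1.70711 vs apothem 1 → ∉ W
#3 (-2, 3, 2, -3): internal (-6.24264, -2.00000); octagon support 6.24264 vs apothem 1 → ∉ W
#4 (0, -1, -1, 0): internal (0.70711, 0.29289); octagon support 0.70711 vs apothem 1 → ∈ W
#5 (-3, -2, -3, -2): internal (-3.00000, 0.17157); octagon support 3.00000 vs apothem 1 → ∉ W
#6 (1, 0, 3, 0): internal (1.00000, -3.00000); octagon support 3.00000 vs apothem 1 → ∉ W
#7 (-2, 2, -2, -1): internal (-4.12132, 2.70711); octagon support 4.82843 vs apothem 1 → ∉ W
#8 (2, 2, -1, -2): internal (-0.82843, 1.00000); octagon support 1.29289 vs apothem 1 → ∉ W
#9 (1, 1, 1, 0): internal (0.29289, -0.29289); octagon support 0.41421 vs apothem 1 → ∈ W

4, 9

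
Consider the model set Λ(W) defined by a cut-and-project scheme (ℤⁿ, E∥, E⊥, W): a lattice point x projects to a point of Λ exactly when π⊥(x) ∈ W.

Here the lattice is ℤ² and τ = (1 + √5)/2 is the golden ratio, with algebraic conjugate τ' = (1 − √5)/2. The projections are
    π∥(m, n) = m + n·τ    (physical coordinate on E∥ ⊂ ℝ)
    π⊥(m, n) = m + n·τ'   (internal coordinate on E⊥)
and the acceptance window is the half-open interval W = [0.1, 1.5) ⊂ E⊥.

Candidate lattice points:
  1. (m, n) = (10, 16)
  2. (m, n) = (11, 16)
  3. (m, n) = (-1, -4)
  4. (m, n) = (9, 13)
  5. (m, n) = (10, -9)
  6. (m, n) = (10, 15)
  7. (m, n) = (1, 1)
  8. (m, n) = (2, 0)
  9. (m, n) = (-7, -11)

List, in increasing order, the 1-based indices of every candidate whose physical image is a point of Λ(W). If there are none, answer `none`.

1, 2, 3, 4, 6, 7

Numerically τ ≈ 1.61803 and τ' = −1/τ ≈ -0.61803.
#1 (10,16): internal coord 10 + (16)·τ' = +0.11146; +0.11146 ∈ [0.1, 1.5) → IN Λ
#2 (11,16): internal coord 11 + (16)·τ' = +1.11146; +1.11146 ∈ [0.1, 1.5) → IN Λ
#3 (-1,-4): internal coord -1 + (-4)·τ' = +1.47214; +1.47214 ∈ [0.1, 1.5) → IN Λ
#4 (9,13): internal coord 9 + (13)·τ' = +0.96556; +0.96556 ∈ [0.1, 1.5) → IN Λ
#5 (10,-9): internal coord 10 + (-9)·τ' = +15.56231; +15.56231 ∉ [0.1, 1.5) → out
#6 (10,15): internal coord 10 + (15)·τ' = +0.72949; +0.72949 ∈ [0.1, 1.5) → IN Λ
#7 (1,1): internal coord 1 + (1)·τ' = +0.38197; +0.38197 ∈ [0.1, 1.5) → IN Λ
#8 (2,0): internal coord 2 + (0)·τ' = +2.00000; +2.00000 ∉ [0.1, 1.5) → out
#9 (-7,-11): internal coord -7 + (-11)·τ' = -0.20163; -0.20163 ∉ [0.1, 1.5) → out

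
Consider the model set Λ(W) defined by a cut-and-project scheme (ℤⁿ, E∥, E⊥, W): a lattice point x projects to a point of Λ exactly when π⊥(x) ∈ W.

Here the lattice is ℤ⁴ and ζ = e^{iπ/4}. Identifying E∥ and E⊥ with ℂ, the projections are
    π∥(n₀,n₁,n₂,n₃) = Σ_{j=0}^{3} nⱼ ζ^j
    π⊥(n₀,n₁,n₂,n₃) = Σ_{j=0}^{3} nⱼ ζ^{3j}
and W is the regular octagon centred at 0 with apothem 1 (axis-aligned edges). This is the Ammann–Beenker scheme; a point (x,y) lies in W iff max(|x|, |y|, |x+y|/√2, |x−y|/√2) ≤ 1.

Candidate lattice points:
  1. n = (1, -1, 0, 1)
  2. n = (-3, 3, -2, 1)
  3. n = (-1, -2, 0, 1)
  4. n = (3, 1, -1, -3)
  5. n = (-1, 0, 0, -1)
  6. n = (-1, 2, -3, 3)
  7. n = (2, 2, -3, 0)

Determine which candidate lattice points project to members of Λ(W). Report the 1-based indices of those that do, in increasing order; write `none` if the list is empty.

4

With ζ = e^{iπ/4} the internal vectors are ζ^0,ζ^3,ζ^6,ζ^9.
#1 (1, -1, 0, 1): internal (2.414214, 0.000000); octagon support 2.414214 vs apothem 1 → ∉ W
#2 (-3, 3, -2, 1): internal (-4.414214, 4.828427); octagon support 6.535534 vs apothem 1 → ∉ W
#3 (-1, -2, 0, 1): internal (1.121320, -0.707107); octagon support 1.292893 vs apothem 1 → ∉ W
#4 (3, 1, -1, -3): internal (0.171573, -0.414214); octagon support 0.414214 vs apothem 1 → ∈ W
#5 (-1, 0, 0, -1): internal (-1.707107, -0.707107); octagon support 1.707107 vs apothem 1 → ∉ W
#6 (-1, 2, -3, 3): internal (-0.292893, 6.535534); octagon support 6.535534 vs apothem 1 → ∉ W
#7 (2, 2, -3, 0): internal (0.585786, 4.414214); octagon support 4.414214 vs apothem 1 → ∉ W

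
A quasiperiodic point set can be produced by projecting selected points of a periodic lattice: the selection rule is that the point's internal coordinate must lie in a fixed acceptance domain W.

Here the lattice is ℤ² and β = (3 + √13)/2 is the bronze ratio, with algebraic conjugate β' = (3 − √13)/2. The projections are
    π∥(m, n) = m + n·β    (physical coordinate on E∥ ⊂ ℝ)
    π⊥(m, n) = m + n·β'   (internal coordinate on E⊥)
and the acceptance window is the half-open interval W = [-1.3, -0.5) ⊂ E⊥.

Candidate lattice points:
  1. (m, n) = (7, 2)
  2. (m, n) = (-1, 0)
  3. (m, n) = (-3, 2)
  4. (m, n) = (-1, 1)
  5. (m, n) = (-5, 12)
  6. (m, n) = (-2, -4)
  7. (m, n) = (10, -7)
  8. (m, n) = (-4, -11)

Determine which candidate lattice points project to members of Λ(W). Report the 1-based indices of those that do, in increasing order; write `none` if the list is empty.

Compute β' = (3−√13)/2 = -0.3028, so π⊥(m,n) = m -0.3028·n.
[1] lift (7,2): star map gives 6.3944; window check -1.3 ≤ 6.3944 < -0.5 is false → out
[2] lift (-1,0): star map gives -1.0000; window check -1.3 ≤ -1.0000 < -0.5 is true → IN Λ
[3] lift (-3,2): star map gives -3.6056; window check -1.3 ≤ -3.6056 < -0.5 is false → out
[4] lift (-1,1): star map gives -1.3028; window check -1.3 ≤ -1.3028 < -0.5 is false → out
[5] lift (-5,12): star map gives -8.6333; window check -1.3 ≤ -8.6333 < -0.5 is false → out
[6] lift (-2,-4): star map gives -0.7889; window check -1.3 ≤ -0.7889 < -0.5 is true → IN Λ
[7] lift (10,-7): star map gives 12.1194; window check -1.3 ≤ 12.1194 < -0.5 is false → out
[8] lift (-4,-11): star map gives -0.6695; window check -1.3 ≤ -0.6695 < -0.5 is true → IN Λ

2, 6, 8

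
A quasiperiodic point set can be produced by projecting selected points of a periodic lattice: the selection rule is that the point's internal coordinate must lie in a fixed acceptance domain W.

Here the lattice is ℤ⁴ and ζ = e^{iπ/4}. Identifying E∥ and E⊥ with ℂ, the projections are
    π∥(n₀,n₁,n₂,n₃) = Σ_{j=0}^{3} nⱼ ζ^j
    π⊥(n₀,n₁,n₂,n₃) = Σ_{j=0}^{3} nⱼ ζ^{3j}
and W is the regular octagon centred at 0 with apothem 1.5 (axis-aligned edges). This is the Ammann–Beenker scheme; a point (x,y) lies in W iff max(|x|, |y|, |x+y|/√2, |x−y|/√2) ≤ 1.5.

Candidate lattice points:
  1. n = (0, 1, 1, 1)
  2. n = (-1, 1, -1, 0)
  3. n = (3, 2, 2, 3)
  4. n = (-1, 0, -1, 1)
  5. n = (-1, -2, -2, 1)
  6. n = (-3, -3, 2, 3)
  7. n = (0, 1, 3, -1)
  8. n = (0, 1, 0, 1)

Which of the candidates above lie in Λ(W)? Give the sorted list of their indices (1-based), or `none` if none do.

1, 8

With ζ = e^{iπ/4} the internal vectors are ζ^0,ζ^3,ζ^6,ζ^9.
candidate 1: n = (0, 1, 1, 1) → π⊥ ≈ (+0.00000, +0.41421); max(|x|,|y|,|x±y|/√2) = 0.41421 ≤ 1.5 ⇒ ∈ W
candidate 2: n = (-1, 1, -1, 0) → π⊥ ≈ (-1.70711, +1.70711); max(|x|,|y|,|x±y|/√2) = 2.41421 > 1.5 ⇒ ∉ W
candidate 3: n = (3, 2, 2, 3) → π⊥ ≈ (+3.70711, +1.53553); max(|x|,|y|,|x±y|/√2) = 3.70711 > 1.5 ⇒ ∉ W
candidate 4: n = (-1, 0, -1, 1) → π⊥ ≈ (-0.29289, +1.70711); max(|x|,|y|,|x±y|/√2) = 1.70711 > 1.5 ⇒ ∉ W
candidate 5: n = (-1, -2, -2, 1) → π⊥ ≈ (+1.12132, +1.29289); max(|x|,|y|,|x±y|/√2) = 1.70711 > 1.5 ⇒ ∉ W
candidate 6: n = (-3, -3, 2, 3) → π⊥ ≈ (+1.24264, -2.00000); max(|x|,|y|,|x±y|/√2) = 2.29289 > 1.5 ⇒ ∉ W
candidate 7: n = (0, 1, 3, -1) → π⊥ ≈ (-1.41421, -3.00000); max(|x|,|y|,|x±y|/√2) = 3.12132 > 1.5 ⇒ ∉ W
candidate 8: n = (0, 1, 0, 1) → π⊥ ≈ (+0.00000, +1.41421); max(|x|,|y|,|x±y|/√2) = 1.41421 ≤ 1.5 ⇒ ∈ W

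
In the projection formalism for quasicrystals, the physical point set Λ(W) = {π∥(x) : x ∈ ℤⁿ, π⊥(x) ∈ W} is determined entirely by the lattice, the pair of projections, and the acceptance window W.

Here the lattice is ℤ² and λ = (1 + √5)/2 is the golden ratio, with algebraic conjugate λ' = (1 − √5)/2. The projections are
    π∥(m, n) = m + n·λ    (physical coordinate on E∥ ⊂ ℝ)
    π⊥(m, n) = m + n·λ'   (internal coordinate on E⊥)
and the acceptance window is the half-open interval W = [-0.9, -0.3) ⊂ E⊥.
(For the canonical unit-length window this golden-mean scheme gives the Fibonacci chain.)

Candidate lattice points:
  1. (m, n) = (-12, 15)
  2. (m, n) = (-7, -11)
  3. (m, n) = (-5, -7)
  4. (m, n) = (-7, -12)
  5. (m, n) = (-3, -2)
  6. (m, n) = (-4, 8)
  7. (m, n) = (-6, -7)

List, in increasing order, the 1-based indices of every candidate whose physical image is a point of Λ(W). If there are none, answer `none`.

λ' = (1−√5)/2 ≈ -0.61803.
candidate 1: (m,n)=(-12,15) → π∥ = -12+15·λ ≈ 12.27051, π⊥ = -12+15·λ' ≈ -21.27051 ∉ [-0.9, -0.3) ⇒ out
candidate 2: (m,n)=(-7,-11) → π∥ = -7-11·λ ≈ -24.79837, π⊥ = -7-11·λ' ≈ -0.20163 ∉ [-0.9, -0.3) ⇒ out
candidate 3: (m,n)=(-5,-7) → π∥ = -5-7·λ ≈ -16.32624, π⊥ = -5-7·λ' ≈ -0.67376 ∈ [-0.9, -0.3) ⇒ IN Λ
candidate 4: (m,n)=(-7,-12) → π∥ = -7-12·λ ≈ -26.41641, π⊥ = -7-12·λ' ≈ 0.41641 ∉ [-0.9, -0.3) ⇒ out
candidate 5: (m,n)=(-3,-2) → π∥ = -3-2·λ ≈ -6.23607, π⊥ = -3-2·λ' ≈ -1.76393 ∉ [-0.9, -0.3) ⇒ out
candidate 6: (m,n)=(-4,8) → π∥ = -4+8·λ ≈ 8.94427, π⊥ = -4+8·λ' ≈ -8.94427 ∉ [-0.9, -0.3) ⇒ out
candidate 7: (m,n)=(-6,-7) → π∥ = -6-7·λ ≈ -17.32624, π⊥ = -6-7·λ' ≈ -1.67376 ∉ [-0.9, -0.3) ⇒ out

3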